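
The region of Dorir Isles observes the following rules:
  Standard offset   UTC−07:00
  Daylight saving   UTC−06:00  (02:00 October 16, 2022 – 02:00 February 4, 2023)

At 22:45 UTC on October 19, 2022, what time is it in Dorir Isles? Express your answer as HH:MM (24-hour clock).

16:45

At the standard offset (UTC−07:00), 22:45 UTC − 7h = 15:45 Dorir Isles standard time.
The standard-time date in Dorir Isles, October 19, 2022, lies within the daylight-saving period (16 October 2022 – 4 February 2023), so Dorir Isles is on daylight time, UTC−06:00.
22:45 UTC − 6h = 16:45 local.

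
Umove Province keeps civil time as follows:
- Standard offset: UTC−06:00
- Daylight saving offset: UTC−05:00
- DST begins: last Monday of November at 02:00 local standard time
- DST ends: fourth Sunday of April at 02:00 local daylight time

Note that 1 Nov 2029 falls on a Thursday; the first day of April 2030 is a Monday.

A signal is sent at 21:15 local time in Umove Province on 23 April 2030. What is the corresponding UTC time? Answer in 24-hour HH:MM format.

1 November 2029 is a Thursday, so Mondays fall on 5, 12, 19, 26; the last is November 26.
1 April 2030 is a Monday, so the first Sunday is April 7 and the fourth is April 28.
Daylight saving runs 26 November 2029 – 28 April 2030; 23 April 2030 is inside that window, so Umove Province is at UTC−05:00.
21:15 local + 5h = 02:15 UTC (rolling into the next day, 24 April 2030).

02:15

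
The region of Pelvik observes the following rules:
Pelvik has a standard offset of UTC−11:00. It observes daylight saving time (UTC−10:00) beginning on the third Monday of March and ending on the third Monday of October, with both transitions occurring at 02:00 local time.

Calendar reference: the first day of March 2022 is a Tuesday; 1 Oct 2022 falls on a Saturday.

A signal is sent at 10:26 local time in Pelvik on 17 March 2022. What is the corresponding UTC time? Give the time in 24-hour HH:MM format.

1 March 2022 is a Tuesday, so the first Monday is March 7 and the third is March 21.
1 October 2022 is a Saturday, so the first Monday is October 3 and the third is October 17.
17 March 2022 does not fall between 21 March and 17 October, so daylight saving is not in effect and Pelvik is at UTC−11:00.
10:26 local + 11h = 21:26 UTC.

21:26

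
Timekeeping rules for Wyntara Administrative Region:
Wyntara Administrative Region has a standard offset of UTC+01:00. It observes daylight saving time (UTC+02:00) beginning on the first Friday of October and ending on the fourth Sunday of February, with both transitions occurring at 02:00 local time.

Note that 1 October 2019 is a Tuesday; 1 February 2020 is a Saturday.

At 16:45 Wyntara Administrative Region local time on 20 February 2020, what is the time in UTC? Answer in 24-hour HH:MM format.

1 October 2019 is a Tuesday, so the first Friday is October 4.
1 February 2020 is a Saturday, so the first Sunday is February 2 and the fourth is February 23.
20 February 2020 falls between 4 October 2019 and 23 February 2020, so daylight saving is in effect and Wyntara Administrative Region is at UTC+02:00.
16:45 local − 2h = 14:45 UTC.

14:45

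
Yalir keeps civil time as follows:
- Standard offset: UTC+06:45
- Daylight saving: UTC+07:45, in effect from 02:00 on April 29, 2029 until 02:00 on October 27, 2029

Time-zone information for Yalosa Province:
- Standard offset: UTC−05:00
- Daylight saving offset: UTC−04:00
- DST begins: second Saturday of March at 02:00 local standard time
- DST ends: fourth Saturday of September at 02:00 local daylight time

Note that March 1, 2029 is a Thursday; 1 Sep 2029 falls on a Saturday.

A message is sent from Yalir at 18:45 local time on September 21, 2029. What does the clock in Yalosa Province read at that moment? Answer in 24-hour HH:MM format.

07:00

September 21, 2029 falls between 29 April and 27 October, so daylight saving is in effect and Yalir is at UTC+07:45.
18:45 Yalir − 7h45m = 11:00 UTC.
1 March 2029 is a Thursday, so the first Saturday is March 3 and the second is March 10.
1 September 2029 is a Saturday, so the first Saturday is September 1 and the fourth is September 22.
At the standard offset (UTC−05:00), 11:00 UTC − 5h = 06:00 Yalosa Province standard time.
Daylight saving runs 10 March – 22 September; the standard-time date in Yalosa Province, September 21, 2029, is inside that window, so Yalosa Province is at UTC−04:00.
11:00 UTC − 4h = 07:00 Yalosa Province.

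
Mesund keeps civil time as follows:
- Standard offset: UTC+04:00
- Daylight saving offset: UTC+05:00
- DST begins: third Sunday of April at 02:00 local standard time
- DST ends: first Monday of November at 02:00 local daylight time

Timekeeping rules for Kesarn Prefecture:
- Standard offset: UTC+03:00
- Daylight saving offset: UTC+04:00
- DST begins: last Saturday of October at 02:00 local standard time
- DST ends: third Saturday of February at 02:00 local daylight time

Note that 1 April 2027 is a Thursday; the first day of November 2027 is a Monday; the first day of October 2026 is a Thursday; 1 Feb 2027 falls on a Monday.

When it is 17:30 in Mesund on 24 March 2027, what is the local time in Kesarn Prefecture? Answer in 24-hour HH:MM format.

16:30

1 April 2027 is a Thursday, so the first Sunday is April 4 and the third is April 18.
1 November 2027 is a Monday, so the first Monday is November 1.
24 March 2027 is outside the daylight-saving period (18 April – 1 November), so Mesund is on standard time, UTC+04:00.
17:30 Mesund − 4h = 13:30 UTC.
1 October 2026 is a Thursday, so Saturdays fall on 3, 10, 17, 24, 31; the last is October 31.
1 February 2027 is a Monday, so the first Saturday is February 6 and the third is February 20.
At the standard offset (UTC+03:00), 13:30 UTC + 3h = 16:30 Kesarn Prefecture standard time.
The standard-time date in Kesarn Prefecture, 24 March 2027, does not fall between 31 October 2026 and 20 February 2027, so daylight saving is not in effect and Kesarn Prefecture is at UTC+03:00.
13:30 UTC + 3h = 16:30 Kesarn Prefecture.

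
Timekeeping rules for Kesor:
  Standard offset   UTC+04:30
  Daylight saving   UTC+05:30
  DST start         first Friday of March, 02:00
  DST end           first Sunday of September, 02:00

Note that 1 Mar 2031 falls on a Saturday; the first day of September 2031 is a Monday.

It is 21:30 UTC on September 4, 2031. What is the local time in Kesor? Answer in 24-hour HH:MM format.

03:00

1 March 2031 is a Saturday, so the first Friday is March 7.
1 September 2031 is a Monday, so the first Sunday is September 7.
At the standard offset (UTC+04:30), 21:30 UTC + 4h30m = 02:00 Kesor standard time (rolling into the next day, 5 September 2031).
The standard-time date in Kesor, September 5, 2031, falls between 7 March and 7 September, so daylight saving is in effect and Kesor is at UTC+05:30.
21:30 UTC + 5h30m = 03:00 local (rolling into the next day, 5 September 2031).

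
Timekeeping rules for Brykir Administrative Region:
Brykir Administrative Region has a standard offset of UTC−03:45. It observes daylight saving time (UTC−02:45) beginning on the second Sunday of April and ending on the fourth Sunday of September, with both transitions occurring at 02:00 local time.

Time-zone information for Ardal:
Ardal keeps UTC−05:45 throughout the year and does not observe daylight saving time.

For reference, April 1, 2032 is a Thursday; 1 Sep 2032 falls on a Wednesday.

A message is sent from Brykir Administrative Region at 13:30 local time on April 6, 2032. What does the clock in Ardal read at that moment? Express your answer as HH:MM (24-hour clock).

11:30

1 April 2032 is a Thursday, so the first Sunday is April 4 and the second is April 11.
1 September 2032 is a Wednesday, so the first Sunday is September 5 and the fourth is September 26.
April 6, 2032 is outside the daylight-saving period (11 April – 26 September), so Brykir Administrative Region is on standard time, UTC−03:45.
13:30 Brykir Administrative Region + 3h45m = 17:15 UTC.
Ardal has no daylight saving, so its offset is UTC−05:45 year-round.
17:15 UTC − 5h45m = 11:30 Ardal.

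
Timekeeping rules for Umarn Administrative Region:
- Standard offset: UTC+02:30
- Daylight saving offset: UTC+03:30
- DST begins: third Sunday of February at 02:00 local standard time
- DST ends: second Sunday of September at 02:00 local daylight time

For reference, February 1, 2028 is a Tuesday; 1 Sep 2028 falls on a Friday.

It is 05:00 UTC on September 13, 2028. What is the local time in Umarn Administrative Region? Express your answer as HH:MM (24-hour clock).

07:30

1 February 2028 is a Tuesday, so the first Sunday is February 6 and the third is February 20.
1 September 2028 is a Friday, so the first Sunday is September 3 and the second is September 10.
At the standard offset (UTC+02:30), 05:00 UTC + 2h30m = 07:30 Umarn Administrative Region standard time.
The standard-time date in Umarn Administrative Region, September 13, 2028, does not fall between 20 February and 10 September, so daylight saving is not in effect and Umarn Administrative Region is at UTC+02:30.
05:00 UTC + 2h30m = 07:30 local.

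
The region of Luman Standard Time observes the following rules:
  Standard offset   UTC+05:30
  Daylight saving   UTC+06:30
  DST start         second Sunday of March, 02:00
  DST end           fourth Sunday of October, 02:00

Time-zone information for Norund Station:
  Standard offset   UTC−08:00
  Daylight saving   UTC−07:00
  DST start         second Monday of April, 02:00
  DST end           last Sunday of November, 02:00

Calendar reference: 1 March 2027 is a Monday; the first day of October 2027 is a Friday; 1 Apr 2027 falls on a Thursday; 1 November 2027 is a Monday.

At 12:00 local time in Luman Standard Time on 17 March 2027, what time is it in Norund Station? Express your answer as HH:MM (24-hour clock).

1 March 2027 is a Monday, so the first Sunday is March 7 and the second is March 14.
1 October 2027 is a Friday, so the first Sunday is October 3 and the fourth is October 24.
17 March 2027 lies within the daylight-saving period (14 March – 24 October), so Luman Standard Time is on daylight time, UTC+06:30.
12:00 Luman Standard Time − 6h30m = 05:30 UTC.
1 April 2027 is a Thursday, so the first Monday is April 5 and the second is April 12.
1 November 2027 is a Monday, so Sundays fall on 7, 14, 21, 28; the last is November 28.
At the standard offset (UTC−08:00), 05:30 UTC − 8h = 21:30 Norund Station standard time (rolling into the previous day, 16 March 2027).
The standard-time date in Norund Station, 16 March 2027, does not fall between 12 April and 28 November, so daylight saving is not in effect and Norund Station is at UTC−08:00.
05:30 UTC − 8h = 21:30 Norund Station (rolling into the previous day, 16 March 2027).

21:30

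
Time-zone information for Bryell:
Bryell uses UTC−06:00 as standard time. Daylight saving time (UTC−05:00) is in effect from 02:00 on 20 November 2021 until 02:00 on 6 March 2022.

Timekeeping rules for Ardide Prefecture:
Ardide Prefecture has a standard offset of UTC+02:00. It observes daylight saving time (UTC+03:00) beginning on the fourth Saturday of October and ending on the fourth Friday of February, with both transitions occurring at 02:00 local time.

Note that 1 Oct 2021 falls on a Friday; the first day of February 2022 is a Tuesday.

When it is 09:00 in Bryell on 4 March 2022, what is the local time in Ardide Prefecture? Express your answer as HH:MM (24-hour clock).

4 March 2022 falls between 20 November 2021 and 6 March 2022, so daylight saving is in effect and Bryell is at UTC−05:00.
09:00 Bryell + 5h = 14:00 UTC.
1 October 2021 is a Friday, so the first Saturday is October 2 and the fourth is October 23.
1 February 2022 is a Tuesday, so the first Friday is February 4 and the fourth is February 25.
At the standard offset (UTC+02:00), 14:00 UTC + 2h = 16:00 Ardide Prefecture standard time.
Daylight saving runs 23 October 2021 – 25 February 2022; the standard-time date in Ardide Prefecture, 4 March 2022, is outside that window, so Ardide Prefecture is on standard time at UTC+02:00.
14:00 UTC + 2h = 16:00 Ardide Prefecture.

16:00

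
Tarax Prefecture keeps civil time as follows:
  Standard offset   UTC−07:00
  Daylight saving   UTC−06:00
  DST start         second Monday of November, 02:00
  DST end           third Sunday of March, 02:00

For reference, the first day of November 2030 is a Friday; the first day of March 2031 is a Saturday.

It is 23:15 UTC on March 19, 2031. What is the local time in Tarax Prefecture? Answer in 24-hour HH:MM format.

16:15

1 November 2030 is a Friday, so the first Monday is November 4 and the second is November 11.
1 March 2031 is a Saturday, so the first Sunday is March 2 and the third is March 16.
At the standard offset (UTC−07:00), 23:15 UTC − 7h = 16:15 Tarax Prefecture standard time.
The standard-time date in Tarax Prefecture, March 19, 2031, does not fall between 11 November 2030 and 16 March 2031, so daylight saving is not in effect and Tarax Prefecture is at UTC−07:00.
23:15 UTC − 7h = 16:15 local.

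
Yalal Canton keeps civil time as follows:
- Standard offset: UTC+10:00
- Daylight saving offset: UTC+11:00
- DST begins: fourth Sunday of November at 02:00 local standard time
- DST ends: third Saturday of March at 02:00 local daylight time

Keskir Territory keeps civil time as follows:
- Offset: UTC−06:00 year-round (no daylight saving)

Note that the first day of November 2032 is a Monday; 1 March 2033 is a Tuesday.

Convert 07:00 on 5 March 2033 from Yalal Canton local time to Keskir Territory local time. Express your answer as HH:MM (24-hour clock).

14:00

1 November 2032 is a Monday, so the first Sunday is November 7 and the fourth is November 28.
1 March 2033 is a Tuesday, so the first Saturday is March 5 and the third is March 19.
5 March 2033 falls between 28 November 2032 and 19 March 2033, so daylight saving is in effect and Yalal Canton is at UTC+11:00.
07:00 Yalal Canton − 11h = 20:00 UTC (rolling into the previous day, 4 March 2033).
Keskir Territory stays on UTC−06:00 all year.
20:00 UTC − 6h = 14:00 Keskir Territory.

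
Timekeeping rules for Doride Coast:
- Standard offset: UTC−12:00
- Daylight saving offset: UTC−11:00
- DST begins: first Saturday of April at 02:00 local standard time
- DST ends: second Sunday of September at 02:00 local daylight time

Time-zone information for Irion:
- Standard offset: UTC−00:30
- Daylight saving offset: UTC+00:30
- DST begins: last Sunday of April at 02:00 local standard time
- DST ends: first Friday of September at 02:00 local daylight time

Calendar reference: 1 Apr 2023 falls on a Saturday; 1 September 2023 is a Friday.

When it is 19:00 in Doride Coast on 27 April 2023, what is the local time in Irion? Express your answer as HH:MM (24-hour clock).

1 April 2023 is a Saturday, so the first Saturday is April 1.
1 September 2023 is a Friday, so the first Sunday is September 3 and the second is September 10.
27 April 2023 lies within the daylight-saving period (1 April – 10 September), so Doride Coast is on daylight time, UTC−11:00.
19:00 Doride Coast + 11h = 06:00 UTC (rolling into the next day, 28 April 2023).
1 April 2023 is a Saturday, so Sundays fall on 2, 9, 16, 23, 30; the last is April 30.
1 September 2023 is a Friday, so the first Friday is September 1.
At the standard offset (UTC−00:30), 06:00 UTC − 0h30m = 05:30 Irion standard time.
The standard-time date in Irion, 28 April 2023, does not fall between 30 April and 1 September, so daylight saving is not in effect and Irion is at UTC−00:30.
06:00 UTC − 0h30m = 05:30 Irion.

05:30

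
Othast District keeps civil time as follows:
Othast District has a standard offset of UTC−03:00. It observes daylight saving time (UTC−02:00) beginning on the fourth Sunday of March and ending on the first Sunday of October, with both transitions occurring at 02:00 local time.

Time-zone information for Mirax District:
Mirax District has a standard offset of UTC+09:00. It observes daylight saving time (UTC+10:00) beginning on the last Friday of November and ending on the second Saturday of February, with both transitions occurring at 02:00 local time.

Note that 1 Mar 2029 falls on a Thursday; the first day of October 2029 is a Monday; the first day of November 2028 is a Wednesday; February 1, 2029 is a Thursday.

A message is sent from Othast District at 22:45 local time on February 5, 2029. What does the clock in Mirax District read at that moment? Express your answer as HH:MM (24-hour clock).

1 March 2029 is a Thursday, so the first Sunday is March 4 and the fourth is March 25.
1 October 2029 is a Monday, so the first Sunday is October 7.
February 5, 2029 is outside the daylight-saving period (25 March – 7 October), so Othast District is on standard time, UTC−03:00.
22:45 Othast District + 3h = 01:45 UTC (rolling into the next day, 6 February 2029).
1 November 2028 is a Wednesday, so Fridays fall on 3, 10, 17, 24; the last is November 24.
1 February 2029 is a Thursday, so the first Saturday is February 3 and the second is February 10.
At the standard offset (UTC+09:00), 01:45 UTC + 9h = 10:45 Mirax District standard time.
The standard-time date in Mirax District, February 6, 2029, lies within the daylight-saving period (24 November 2028 – 10 February 2029), so Mirax District is on daylight time, UTC+10:00.
01:45 UTC + 10h = 11:45 Mirax District.

11:45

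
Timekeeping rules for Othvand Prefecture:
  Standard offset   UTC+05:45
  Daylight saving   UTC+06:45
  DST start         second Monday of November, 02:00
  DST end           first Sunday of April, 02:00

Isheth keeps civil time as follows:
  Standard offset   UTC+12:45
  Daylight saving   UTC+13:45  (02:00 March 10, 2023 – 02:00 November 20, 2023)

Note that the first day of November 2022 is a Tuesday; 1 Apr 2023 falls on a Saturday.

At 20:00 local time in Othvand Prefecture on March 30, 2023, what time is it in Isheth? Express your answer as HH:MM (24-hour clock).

03:00

1 November 2022 is a Tuesday, so the first Monday is November 7 and the second is November 14.
1 April 2023 is a Saturday, so the first Sunday is April 2.
Daylight saving runs 14 November 2022 – 2 April 2023; March 30, 2023 is inside that window, so Othvand Prefecture is at UTC+06:45.
20:00 Othvand Prefecture − 6h45m = 13:15 UTC.
At the standard offset (UTC+12:45), 13:15 UTC + 12h45m = 02:00 Isheth standard time (rolling into the next day, 31 March 2023).
Daylight saving runs 10 March – 20 November; the standard-time date in Isheth, March 31, 2023, is inside that window, so Isheth is at UTC+13:45.
13:15 UTC + 13h45m = 03:00 Isheth (rolling into the next day, 31 March 2023).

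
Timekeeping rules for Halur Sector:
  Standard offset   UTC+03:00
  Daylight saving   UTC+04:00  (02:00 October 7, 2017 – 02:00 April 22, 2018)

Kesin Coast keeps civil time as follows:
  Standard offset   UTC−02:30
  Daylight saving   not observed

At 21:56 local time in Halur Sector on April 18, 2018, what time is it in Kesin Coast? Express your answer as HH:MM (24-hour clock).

April 18, 2018 lies within the daylight-saving period (7 October 2017 – 22 April 2018), so Halur Sector is on daylight time, UTC+04:00.
21:56 Halur Sector − 4h = 17:56 UTC.
Kesin Coast has no daylight saving, so its offset is UTC−02:30 year-round.
17:56 UTC − 2h30m = 15:26 Kesin Coast.

15:26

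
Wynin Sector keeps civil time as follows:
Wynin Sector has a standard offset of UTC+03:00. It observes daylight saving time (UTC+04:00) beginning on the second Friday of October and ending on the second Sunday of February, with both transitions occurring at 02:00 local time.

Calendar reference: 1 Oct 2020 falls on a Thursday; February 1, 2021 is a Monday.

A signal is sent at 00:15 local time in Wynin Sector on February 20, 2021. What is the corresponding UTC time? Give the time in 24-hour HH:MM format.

1 October 2020 is a Thursday, so the first Friday is October 2 and the second is October 9.
1 February 2021 is a Monday, so the first Sunday is February 7 and the second is February 14.
February 20, 2021 is outside the daylight-saving period (9 October 2020 – 14 February 2021), so Wynin Sector is on standard time, UTC+03:00.
00:15 local − 3h = 21:15 UTC (rolling into the previous day, 19 February 2021).

21:15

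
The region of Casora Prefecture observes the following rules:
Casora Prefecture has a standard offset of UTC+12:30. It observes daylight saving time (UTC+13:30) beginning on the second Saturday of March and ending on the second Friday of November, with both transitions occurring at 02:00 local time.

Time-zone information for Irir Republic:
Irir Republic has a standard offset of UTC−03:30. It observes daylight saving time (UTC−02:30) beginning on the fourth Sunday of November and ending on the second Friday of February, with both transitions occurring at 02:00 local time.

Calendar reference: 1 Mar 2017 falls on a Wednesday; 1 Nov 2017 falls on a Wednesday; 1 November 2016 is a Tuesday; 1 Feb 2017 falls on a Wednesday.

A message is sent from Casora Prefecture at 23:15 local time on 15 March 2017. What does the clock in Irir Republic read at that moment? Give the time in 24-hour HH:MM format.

06:15

1 March 2017 is a Wednesday, so the first Saturday is March 4 and the second is March 11.
1 November 2017 is a Wednesday, so the first Friday is November 3 and the second is November 10.
15 March 2017 lies within the daylight-saving period (11 March – 10 November), so Casora Prefecture is on daylight time, UTC+13:30.
23:15 Casora Prefecture − 13h30m = 09:45 UTC.
1 November 2016 is a Tuesday, so the first Sunday is November 6 and the fourth is November 27.
1 February 2017 is a Wednesday, so the first Friday is February 3 and the second is February 10.
At the standard offset (UTC−03:30), 09:45 UTC − 3h30m = 06:15 Irir Republic standard time.
Daylight saving runs 27 November 2016 – 10 February 2017; the standard-time date in Irir Republic, 15 March 2017, is outside that window, so Irir Republic is on standard time at UTC−03:30.
09:45 UTC − 3h30m = 06:15 Irir Republic.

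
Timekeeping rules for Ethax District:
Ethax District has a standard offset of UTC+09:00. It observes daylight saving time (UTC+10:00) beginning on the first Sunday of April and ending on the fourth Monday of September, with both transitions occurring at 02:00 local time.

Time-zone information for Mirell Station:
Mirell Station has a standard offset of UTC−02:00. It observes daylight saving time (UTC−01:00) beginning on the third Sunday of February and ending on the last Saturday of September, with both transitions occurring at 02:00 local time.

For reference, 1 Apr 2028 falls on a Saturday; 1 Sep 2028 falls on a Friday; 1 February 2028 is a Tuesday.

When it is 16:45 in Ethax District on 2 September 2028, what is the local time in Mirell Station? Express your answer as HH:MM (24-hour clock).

05:45

1 April 2028 is a Saturday, so the first Sunday is April 2.
1 September 2028 is a Friday, so the first Monday is September 4 and the fourth is September 25.
2 September 2028 lies within the daylight-saving period (2 April – 25 September), so Ethax District is on daylight time, UTC+10:00.
16:45 Ethax District − 10h = 06:45 UTC.
1 February 2028 is a Tuesday, so the first Sunday is February 6 and the third is February 20.
1 September 2028 is a Friday, so Saturdays fall on 2, 9, 16, 23, 30; the last is September 30.
At the standard offset (UTC−02:00), 06:45 UTC − 2h = 04:45 Mirell Station standard time.
The standard-time date in Mirell Station, 2 September 2028, falls between 20 February and 30 September, so daylight saving is in effect and Mirell Station is at UTC−01:00.
06:45 UTC − 1h = 05:45 Mirell Station.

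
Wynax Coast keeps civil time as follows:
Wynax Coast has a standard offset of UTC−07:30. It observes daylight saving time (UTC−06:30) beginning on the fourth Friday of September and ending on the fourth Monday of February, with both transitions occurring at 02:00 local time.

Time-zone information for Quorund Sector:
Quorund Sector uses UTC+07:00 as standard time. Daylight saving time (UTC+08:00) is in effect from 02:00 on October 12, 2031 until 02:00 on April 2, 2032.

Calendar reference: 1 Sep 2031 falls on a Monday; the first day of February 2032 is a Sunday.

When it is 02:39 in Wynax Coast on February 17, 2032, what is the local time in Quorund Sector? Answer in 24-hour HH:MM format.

17:09

1 September 2031 is a Monday, so the first Friday is September 5 and the fourth is September 26.
1 February 2032 is a Sunday, so the first Monday is February 2 and the fourth is February 23.
Daylight saving runs 26 September 2031 – 23 February 2032; February 17, 2032 is inside that window, so Wynax Coast is at UTC−06:30.
02:39 Wynax Coast + 6h30m = 09:09 UTC.
At the standard offset (UTC+07:00), 09:09 UTC + 7h = 16:09 Quorund Sector standard time.
The standard-time date in Quorund Sector, February 17, 2032, falls between 12 October 2031 and 2 April 2032, so daylight saving is in effect and Quorund Sector is at UTC+08:00.
09:09 UTC + 8h = 17:09 Quorund Sector.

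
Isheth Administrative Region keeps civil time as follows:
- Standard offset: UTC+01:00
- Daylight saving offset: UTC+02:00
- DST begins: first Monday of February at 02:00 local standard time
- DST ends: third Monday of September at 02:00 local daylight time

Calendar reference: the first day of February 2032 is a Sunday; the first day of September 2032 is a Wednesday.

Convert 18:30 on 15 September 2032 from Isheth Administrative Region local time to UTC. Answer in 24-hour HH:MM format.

1 February 2032 is a Sunday, so the first Monday is February 2.
1 September 2032 is a Wednesday, so the first Monday is September 6 and the third is September 20.
15 September 2032 lies within the daylight-saving period (2 February – 20 September), so Isheth Administrative Region is on daylight time, UTC+02:00.
18:30 local − 2h = 16:30 UTC.

16:30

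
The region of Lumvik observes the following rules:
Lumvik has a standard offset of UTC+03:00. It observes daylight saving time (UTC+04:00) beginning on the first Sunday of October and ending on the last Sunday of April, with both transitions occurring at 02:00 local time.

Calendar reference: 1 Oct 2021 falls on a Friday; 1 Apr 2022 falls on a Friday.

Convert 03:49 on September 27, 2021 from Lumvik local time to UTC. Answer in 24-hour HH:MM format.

00:49

1 October 2021 is a Friday, so the first Sunday is October 3.
1 April 2022 is a Friday, so Sundays fall on 3, 10, 17, 24; the last is April 24.
Daylight saving runs 3 October 2021 – 24 April 2022; September 27, 2021 is outside that window, so Lumvik is on standard time at UTC+03:00.
03:49 local − 3h = 00:49 UTC.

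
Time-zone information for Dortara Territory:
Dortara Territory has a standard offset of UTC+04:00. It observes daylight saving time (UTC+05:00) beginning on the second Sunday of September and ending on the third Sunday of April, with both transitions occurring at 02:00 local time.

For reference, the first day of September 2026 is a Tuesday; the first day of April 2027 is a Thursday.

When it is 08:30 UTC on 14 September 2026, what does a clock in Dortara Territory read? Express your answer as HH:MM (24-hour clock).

13:30

1 September 2026 is a Tuesday, so the first Sunday is September 6 and the second is September 13.
1 April 2027 is a Thursday, so the first Sunday is April 4 and the third is April 18.
At the standard offset (UTC+04:00), 08:30 UTC + 4h = 12:30 Dortara Territory standard time.
The standard-time date in Dortara Territory, 14 September 2026, falls between 13 September 2026 and 18 April 2027, so daylight saving is in effect and Dortara Territory is at UTC+05:00.
08:30 UTC + 5h = 13:30 local.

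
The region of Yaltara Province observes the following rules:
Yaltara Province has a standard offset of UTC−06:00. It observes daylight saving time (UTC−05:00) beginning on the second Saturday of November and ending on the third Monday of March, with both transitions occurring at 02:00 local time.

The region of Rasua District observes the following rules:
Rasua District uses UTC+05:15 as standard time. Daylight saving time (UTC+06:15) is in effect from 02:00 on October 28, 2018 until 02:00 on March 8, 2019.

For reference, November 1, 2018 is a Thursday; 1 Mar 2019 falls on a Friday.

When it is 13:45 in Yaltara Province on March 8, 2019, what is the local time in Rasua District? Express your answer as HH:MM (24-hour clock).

00:00

1 November 2018 is a Thursday, so the first Saturday is November 3 and the second is November 10.
1 March 2019 is a Friday, so the first Monday is March 4 and the third is March 18.
Daylight saving runs 10 November 2018 – 18 March 2019; March 8, 2019 is inside that window, so Yaltara Province is at UTC−05:00.
13:45 Yaltara Province + 5h = 18:45 UTC.
At the standard offset (UTC+05:15), 18:45 UTC + 5h15m = 00:00 Rasua District standard time (rolling into the next day, 9 March 2019).
The standard-time date in Rasua District, March 9, 2019, does not fall between 28 October 2018 and 8 March 2019, so daylight saving is not in effect and Rasua District is at UTC+05:15.
18:45 UTC + 5h15m = 00:00 Rasua District (rolling into the next day, 9 March 2019).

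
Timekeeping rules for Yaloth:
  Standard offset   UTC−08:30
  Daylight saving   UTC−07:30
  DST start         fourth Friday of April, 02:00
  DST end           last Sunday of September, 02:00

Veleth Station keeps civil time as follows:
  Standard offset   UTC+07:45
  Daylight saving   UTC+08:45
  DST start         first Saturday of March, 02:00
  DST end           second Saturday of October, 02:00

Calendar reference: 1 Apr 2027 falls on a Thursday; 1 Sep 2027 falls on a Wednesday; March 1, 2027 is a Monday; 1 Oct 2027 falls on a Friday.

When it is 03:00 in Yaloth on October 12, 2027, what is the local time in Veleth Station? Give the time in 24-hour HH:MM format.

19:15

1 April 2027 is a Thursday, so the first Friday is April 2 and the fourth is April 23.
1 September 2027 is a Wednesday, so Sundays fall on 5, 12, 19, 26; the last is September 26.
October 12, 2027 does not fall between 23 April and 26 September, so daylight saving is not in effect and Yaloth is at UTC−08:30.
03:00 Yaloth + 8h30m = 11:30 UTC.
1 March 2027 is a Monday, so the first Saturday is March 6.
1 October 2027 is a Friday, so the first Saturday is October 2 and the second is October 9.
At the standard offset (UTC+07:45), 11:30 UTC + 7h45m = 19:15 Veleth Station standard time.
The standard-time date in Veleth Station, October 12, 2027, is outside the daylight-saving period (6 March – 9 October), so Veleth Station is on standard time, UTC+07:45.
11:30 UTC + 7h45m = 19:15 Veleth Station.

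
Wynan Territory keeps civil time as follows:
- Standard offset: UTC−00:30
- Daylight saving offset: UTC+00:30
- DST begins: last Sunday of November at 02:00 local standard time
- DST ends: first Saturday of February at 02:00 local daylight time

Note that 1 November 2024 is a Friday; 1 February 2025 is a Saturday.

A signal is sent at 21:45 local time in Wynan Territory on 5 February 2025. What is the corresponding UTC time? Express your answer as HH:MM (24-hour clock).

1 November 2024 is a Friday, so Sundays fall on 3, 10, 17, 24; the last is November 24.
1 February 2025 is a Saturday, so the first Saturday is February 1.
5 February 2025 does not fall between 24 November 2024 and 1 February 2025, so daylight saving is not in effect and Wynan Territory is at UTC−00:30.
21:45 local + 0h30m = 22:15 UTC.

22:15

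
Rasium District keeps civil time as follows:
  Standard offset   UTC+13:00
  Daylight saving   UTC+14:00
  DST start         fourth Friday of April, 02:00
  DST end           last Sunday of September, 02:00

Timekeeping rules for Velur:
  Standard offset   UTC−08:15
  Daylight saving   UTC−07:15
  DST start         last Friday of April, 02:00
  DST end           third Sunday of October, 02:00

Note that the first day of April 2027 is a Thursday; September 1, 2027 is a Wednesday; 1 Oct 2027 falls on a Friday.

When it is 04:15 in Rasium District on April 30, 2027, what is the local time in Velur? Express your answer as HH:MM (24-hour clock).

06:00

1 April 2027 is a Thursday, so the first Friday is April 2 and the fourth is April 23.
1 September 2027 is a Wednesday, so Sundays fall on 5, 12, 19, 26; the last is September 26.
April 30, 2027 falls between 23 April and 26 September, so daylight saving is in effect and Rasium District is at UTC+14:00.
04:15 Rasium District − 14h = 14:15 UTC (rolling into the previous day, 29 April 2027).
1 April 2027 is a Thursday, so Fridays fall on 2, 9, 16, 23, 30; the last is April 30.
1 October 2027 is a Friday, so the first Sunday is October 3 and the third is October 17.
At the standard offset (UTC−08:15), 14:15 UTC − 8h15m = 06:00 Velur standard time.
The standard-time date in Velur, April 29, 2027, is outside the daylight-saving period (30 April – 17 October), so Velur is on standard time, UTC−08:15.
14:15 UTC − 8h15m = 06:00 Velur.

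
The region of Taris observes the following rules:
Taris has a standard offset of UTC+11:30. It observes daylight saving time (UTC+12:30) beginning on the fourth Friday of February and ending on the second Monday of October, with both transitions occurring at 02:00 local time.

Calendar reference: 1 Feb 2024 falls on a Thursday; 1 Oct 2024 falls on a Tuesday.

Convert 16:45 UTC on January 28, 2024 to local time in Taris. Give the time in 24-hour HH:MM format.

04:15

1 February 2024 is a Thursday, so the first Friday is February 2 and the fourth is February 23.
1 October 2024 is a Tuesday, so the first Monday is October 7 and the second is October 14.
At the standard offset (UTC+11:30), 16:45 UTC + 11h30m = 04:15 Taris standard time (rolling into the next day, 29 January 2024).
The standard-time date in Taris, January 29, 2024, does not fall between 23 February and 14 October, so daylight saving is not in effect and Taris is at UTC+11:30.
16:45 UTC + 11h30m = 04:15 local (rolling into the next day, 29 January 2024).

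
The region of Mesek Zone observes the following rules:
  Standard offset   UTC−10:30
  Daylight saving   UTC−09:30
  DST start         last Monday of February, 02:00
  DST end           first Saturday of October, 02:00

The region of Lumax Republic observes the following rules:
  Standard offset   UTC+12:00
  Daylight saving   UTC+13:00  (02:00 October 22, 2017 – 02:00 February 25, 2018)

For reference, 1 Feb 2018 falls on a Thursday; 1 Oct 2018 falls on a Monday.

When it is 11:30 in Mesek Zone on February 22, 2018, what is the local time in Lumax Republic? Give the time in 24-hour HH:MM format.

11:00

1 February 2018 is a Thursday, so Mondays fall on 5, 12, 19, 26; the last is February 26.
1 October 2018 is a Monday, so the first Saturday is October 6.
Daylight saving runs 26 February – 6 October; February 22, 2018 is outside that window, so Mesek Zone is on standard time at UTC−10:30.
11:30 Mesek Zone + 10h30m = 22:00 UTC.
At the standard offset (UTC+12:00), 22:00 UTC + 12h = 10:00 Lumax Republic standard time (rolling into the next day, 23 February 2018).
The standard-time date in Lumax Republic, February 23, 2018, falls between 22 October 2017 and 25 February 2018, so daylight saving is in effect and Lumax Republic is at UTC+13:00.
22:00 UTC + 13h = 11:00 Lumax Republic (rolling into the next day, 23 February 2018).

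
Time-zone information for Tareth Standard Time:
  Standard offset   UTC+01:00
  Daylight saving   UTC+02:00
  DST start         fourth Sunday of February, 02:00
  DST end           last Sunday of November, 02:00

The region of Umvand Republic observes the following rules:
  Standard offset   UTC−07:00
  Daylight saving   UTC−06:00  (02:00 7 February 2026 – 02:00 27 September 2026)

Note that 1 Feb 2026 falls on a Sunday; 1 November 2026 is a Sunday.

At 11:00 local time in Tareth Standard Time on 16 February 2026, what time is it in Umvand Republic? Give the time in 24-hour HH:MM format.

1 February 2026 is a Sunday, so the first Sunday is February 1 and the fourth is February 22.
1 November 2026 is a Sunday, so Sundays fall on 1, 8, 15, 22, 29; the last is November 29.
16 February 2026 is outside the daylight-saving period (22 February – 29 November), so Tareth Standard Time is on standard time, UTC+01:00.
11:00 Tareth Standard Time − 1h = 10:00 UTC.
At the standard offset (UTC−07:00), 10:00 UTC − 7h = 03:00 Umvand Republic standard time.
Daylight saving runs 7 February – 27 September; the standard-time date in Umvand Republic, 16 February 2026, is inside that window, so Umvand Republic is at UTC−06:00.
10:00 UTC − 6h = 04:00 Umvand Republic.

04:00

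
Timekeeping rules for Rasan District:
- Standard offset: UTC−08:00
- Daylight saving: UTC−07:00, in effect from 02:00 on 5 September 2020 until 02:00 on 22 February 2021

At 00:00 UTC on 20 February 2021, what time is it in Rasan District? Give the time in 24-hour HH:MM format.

At the standard offset (UTC−08:00), 00:00 UTC − 8h = 16:00 Rasan District standard time (rolling into the previous day, 19 February 2021).
Daylight saving runs 5 September 2020 – 22 February 2021; the standard-time date in Rasan District, 19 February 2021, is inside that window, so Rasan District is at UTC−07:00.
00:00 UTC − 7h = 17:00 local (rolling into the previous day, 19 February 2021).

17:00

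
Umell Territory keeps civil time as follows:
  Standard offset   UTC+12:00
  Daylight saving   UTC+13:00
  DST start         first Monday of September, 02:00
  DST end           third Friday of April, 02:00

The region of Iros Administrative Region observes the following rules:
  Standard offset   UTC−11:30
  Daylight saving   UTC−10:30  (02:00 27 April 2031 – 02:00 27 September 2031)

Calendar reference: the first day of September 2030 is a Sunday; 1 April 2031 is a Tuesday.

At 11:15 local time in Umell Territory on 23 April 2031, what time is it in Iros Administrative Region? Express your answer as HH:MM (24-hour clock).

11:45

1 September 2030 is a Sunday, so the first Monday is September 2.
1 April 2031 is a Tuesday, so the first Friday is April 4 and the third is April 18.
23 April 2031 does not fall between 2 September 2030 and 18 April 2031, so daylight saving is not in effect and Umell Territory is at UTC+12:00.
11:15 Umell Territory − 12h = 23:15 UTC (rolling into the previous day, 22 April 2031).
At the standard offset (UTC−11:30), 23:15 UTC − 11h30m = 11:45 Iros Administrative Region standard time.
Daylight saving runs 27 April – 27 September; the standard-time date in Iros Administrative Region, 22 April 2031, is outside that window, so Iros Administrative Region is on standard time at UTC−11:30.
23:15 UTC − 11h30m = 11:45 Iros Administrative Region.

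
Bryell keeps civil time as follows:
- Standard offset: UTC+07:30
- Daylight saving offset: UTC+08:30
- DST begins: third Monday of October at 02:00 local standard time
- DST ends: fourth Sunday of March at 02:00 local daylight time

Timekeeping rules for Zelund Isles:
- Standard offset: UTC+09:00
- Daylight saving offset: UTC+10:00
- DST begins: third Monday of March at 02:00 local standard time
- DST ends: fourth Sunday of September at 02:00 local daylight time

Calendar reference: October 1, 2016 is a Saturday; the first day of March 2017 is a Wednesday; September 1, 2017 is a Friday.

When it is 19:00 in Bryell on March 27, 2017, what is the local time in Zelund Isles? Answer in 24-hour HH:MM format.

21:30

1 October 2016 is a Saturday, so the first Monday is October 3 and the third is October 17.
1 March 2017 is a Wednesday, so the first Sunday is March 5 and the fourth is March 26.
Daylight saving runs 17 October 2016 – 26 March 2017; March 27, 2017 is outside that window, so Bryell is on standard time at UTC+07:30.
19:00 Bryell − 7h30m = 11:30 UTC.
1 March 2017 is a Wednesday, so the first Monday is March 6 and the third is March 20.
1 September 2017 is a Friday, so the first Sunday is September 3 and the fourth is September 24.
At the standard offset (UTC+09:00), 11:30 UTC + 9h = 20:30 Zelund Isles standard time.
The standard-time date in Zelund Isles, March 27, 2017, lies within the daylight-saving period (20 March – 24 September), so Zelund Isles is on daylight time, UTC+10:00.
11:30 UTC + 10h = 21:30 Zelund Isles.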